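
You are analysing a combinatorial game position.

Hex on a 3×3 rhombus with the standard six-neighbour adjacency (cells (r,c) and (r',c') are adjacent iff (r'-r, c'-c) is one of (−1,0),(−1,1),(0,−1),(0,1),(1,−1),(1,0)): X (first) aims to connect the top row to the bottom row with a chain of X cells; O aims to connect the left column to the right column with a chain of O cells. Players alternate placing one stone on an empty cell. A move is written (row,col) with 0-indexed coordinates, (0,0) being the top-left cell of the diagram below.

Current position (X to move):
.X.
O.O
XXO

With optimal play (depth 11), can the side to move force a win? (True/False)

X winning at [.X./O.O/XXO]: True

[.X./O.O/XXO] X move#1: (0,0):-1/XX./O.O/XXO, (0,2):-1/.XX/O.O/XXO, (1,1):+1/.X./OXO/XXO*
[.X./OXO/XXO] end (terminal -1, O#2); searched .X./O.O/XXO to 11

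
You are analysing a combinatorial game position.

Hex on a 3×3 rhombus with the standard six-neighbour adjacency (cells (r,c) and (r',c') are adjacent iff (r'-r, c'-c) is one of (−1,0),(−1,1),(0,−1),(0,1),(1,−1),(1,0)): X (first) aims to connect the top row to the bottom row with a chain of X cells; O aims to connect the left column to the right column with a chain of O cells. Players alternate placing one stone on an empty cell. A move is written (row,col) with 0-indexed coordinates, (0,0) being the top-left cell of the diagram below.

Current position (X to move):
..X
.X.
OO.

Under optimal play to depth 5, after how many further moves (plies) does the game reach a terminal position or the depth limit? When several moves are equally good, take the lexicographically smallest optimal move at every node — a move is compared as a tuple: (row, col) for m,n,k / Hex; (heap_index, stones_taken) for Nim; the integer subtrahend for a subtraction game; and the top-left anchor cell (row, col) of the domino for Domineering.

PV length from [..X/.X./OO.]: 4 plies

p1 X@[..X/.X./OO.]: (0,0)[X.X/.X./OO.]-1* (0,1)[.XX/.X./OO.]-1 (1,0)[..X/XX./OO.]-1 (1,2)[..X/.XX/OO.]-1 (2,2)[..X/.X./OOX]-1
p2 O@[X.X/.X./OO.]: (0,1)[XOX/.X./OO.]+1* (1,0)[X.X/OX./OO.]+1 (1,2)[X.X/.XO/OO.]+1 (2,2)[X.X/.X./OOO]+1
p3 X@[XOX/.X./OO.]: (1,0)[XOX/XX./OO.]-1* (1,2)[XOX/.XX/OO.]-1 (2,2)[XOX/.X./OOX]-1
p4 O@[XOX/XX./OO.]: (1,2)[XOX/XXO/OO.]+1* (2,2)[XOX/XX./OOO]+1
p5 X@[XOX/XXO/OO.] terminal -1; root [..X/.X./OO.] d5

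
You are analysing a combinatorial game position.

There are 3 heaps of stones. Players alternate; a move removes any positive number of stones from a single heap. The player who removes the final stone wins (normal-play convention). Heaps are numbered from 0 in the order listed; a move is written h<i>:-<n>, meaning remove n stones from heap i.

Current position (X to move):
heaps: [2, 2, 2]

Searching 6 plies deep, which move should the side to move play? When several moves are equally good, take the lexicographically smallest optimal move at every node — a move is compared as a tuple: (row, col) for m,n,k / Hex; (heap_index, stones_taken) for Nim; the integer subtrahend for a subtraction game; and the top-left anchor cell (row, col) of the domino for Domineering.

ply 1, X at (2,2,2) | h0:-1=-1→(1,2,2); h0:-2=+1→(0,2,2)*; h1:-1=-1→(2,1,2); h1:-2=+1→(2,0,2); h2:-1=-1→(2,2,1); h2:-2=+1→(2,2,0)
ply 2, O at (0,2,2) | h1:-1=-1→(0,1,2)*; h1:-2=-1→(0,0,2); h2:-1=-1→(0,2,1); h2:-2=-1→(0,2,0)
ply 3, X at (0,1,2) | h1:-1=-1→(0,0,2); h2:-1=+1→(0,1,1)*; h2:-2=-1→(0,1,0)
ply 4, O at (0,1,1) | h1:-1=-1→(0,0,1)*; h2:-1=-1→(0,1,0)
ply 5, X at (0,0,1) | h2:-1=+1→(0,0,0)*
ply 6: (0,0,0) is terminal -1 (O); from (2,2,2) depth 6

X's best at [(2,2,2)]: h0:-2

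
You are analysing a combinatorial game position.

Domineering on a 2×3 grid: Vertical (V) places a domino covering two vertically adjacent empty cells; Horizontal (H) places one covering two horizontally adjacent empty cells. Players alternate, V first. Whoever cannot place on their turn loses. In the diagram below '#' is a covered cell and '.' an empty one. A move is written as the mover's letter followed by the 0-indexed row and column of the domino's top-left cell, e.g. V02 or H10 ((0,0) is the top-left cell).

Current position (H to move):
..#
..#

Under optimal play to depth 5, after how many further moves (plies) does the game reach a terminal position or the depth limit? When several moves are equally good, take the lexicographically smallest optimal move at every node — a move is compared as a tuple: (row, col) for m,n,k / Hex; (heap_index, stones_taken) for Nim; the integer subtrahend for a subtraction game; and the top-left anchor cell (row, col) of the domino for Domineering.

PV length from [..#/..#]: 1 ply

[..#/..#] H move#1: H00:+1/###/..#*, H10:+1/..#/###
[###/..#] end (terminal -1, V#2); searched ..#/..# to 5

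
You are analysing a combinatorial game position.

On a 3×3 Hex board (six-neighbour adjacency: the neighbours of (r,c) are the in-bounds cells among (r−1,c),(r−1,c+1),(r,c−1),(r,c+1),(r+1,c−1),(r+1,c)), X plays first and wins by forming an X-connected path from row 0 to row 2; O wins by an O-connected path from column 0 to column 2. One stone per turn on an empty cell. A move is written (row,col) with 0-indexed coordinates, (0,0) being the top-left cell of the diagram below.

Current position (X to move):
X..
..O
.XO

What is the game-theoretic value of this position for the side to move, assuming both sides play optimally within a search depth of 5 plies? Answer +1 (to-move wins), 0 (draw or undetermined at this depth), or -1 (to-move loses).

value(X../..O/.XO, X) = +1

[X../..O/.XO] X move#1: (0,1):-1/XX./..O/.XO, (0,2):-1/X.X/..O/.XO, (1,0):+1/X../X.O/.XO*, (1,1):+1/X../.XO/.XO, (2,0):+1/X../..O/XXO
[X../X.O/.XO] O move#2: (0,1):-1/XO./X.O/.XO*, (0,2):-1/X.O/X.O/.XO, (1,1):-1/X../XOO/.XO, (2,0):-1/X../X.O/OXO
[XO./X.O/.XO] X move#3: (0,2):+1/XOX/X.O/.XO*, (1,1):+1/XO./XXO/.XO, (2,0):+1/XO./X.O/XXO
[XOX/X.O/.XO] O move#4: (1,1):-1/XOX/XOO/.XO*, (2,0):-1/XOX/X.O/OXO
[XOX/XOO/.XO] X move#5: (2,0):+1/XOX/XOO/XXO*
[XOX/XOO/XXO] end (terminal -1, O#6); searched X../..O/.XO to 5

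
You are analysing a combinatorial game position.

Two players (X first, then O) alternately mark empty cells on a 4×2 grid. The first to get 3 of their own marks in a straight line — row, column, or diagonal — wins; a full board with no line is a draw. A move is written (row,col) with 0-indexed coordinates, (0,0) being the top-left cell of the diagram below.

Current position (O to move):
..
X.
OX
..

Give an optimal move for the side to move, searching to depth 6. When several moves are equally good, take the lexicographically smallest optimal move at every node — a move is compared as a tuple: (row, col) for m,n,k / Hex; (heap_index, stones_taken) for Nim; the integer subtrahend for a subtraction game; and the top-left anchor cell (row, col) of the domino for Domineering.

O's best at [../X./OX/..]: (0,1)

p1 O@[../X./OX/..]: (0,0)[O./X./OX/..]-1 (0,1)[.O/X./OX/..]+0* (1,1)[../XO/OX/..]+0 (3,0)[../X./OX/O.]-1 (3,1)[../X./OX/.O]+0
p2 X@[.O/X./OX/..]: (0,0)[XO/X./OX/..]+0* (1,1)[.O/XX/OX/..]+0 (3,0)[.O/X./OX/X.]+0 (3,1)[.O/X./OX/.X]+0
p3 O@[XO/X./OX/..]: (1,1)[XO/XO/OX/..]+0* (3,0)[XO/X./OX/O.]+0 (3,1)[XO/X./OX/.O]+0
p4 X@[XO/XO/OX/..]: (3,0)[XO/XO/OX/X.]+0* (3,1)[XO/XO/OX/.X]+0
p5 O@[XO/XO/OX/X.]: (3,1)[XO/XO/OX/XO]+0*
p6 X@[XO/XO/OX/XO] terminal +0; root [../X./OX/..] d6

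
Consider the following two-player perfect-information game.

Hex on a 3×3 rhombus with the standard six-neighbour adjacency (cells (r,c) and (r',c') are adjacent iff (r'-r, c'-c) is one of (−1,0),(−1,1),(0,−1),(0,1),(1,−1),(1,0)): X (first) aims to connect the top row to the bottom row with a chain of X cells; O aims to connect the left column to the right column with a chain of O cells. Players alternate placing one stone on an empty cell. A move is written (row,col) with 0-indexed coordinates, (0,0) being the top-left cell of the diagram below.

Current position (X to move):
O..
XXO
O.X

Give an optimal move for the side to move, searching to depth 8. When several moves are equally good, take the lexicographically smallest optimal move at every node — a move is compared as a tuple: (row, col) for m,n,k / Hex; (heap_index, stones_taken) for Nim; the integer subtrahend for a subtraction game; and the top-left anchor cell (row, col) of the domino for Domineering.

[O../XXO/O.X] X move#1: (0,1):-1/OX./XXO/O.X, (0,2):-1/O.X/XXO/O.X, (2,1):+1/O../XXO/OXX*
[O../XXO/OXX] O move#2: (0,1):-1/OO./XXO/OXX*, (0,2):-1/O.O/XXO/OXX
[OO./XXO/OXX] X move#3: (0,2):+1/OOX/XXO/OXX*
[OOX/XXO/OXX] end (terminal -1, O#4); searched O../XXO/O.X to 8

X's best at [O../XXO/O.X]: (2,1)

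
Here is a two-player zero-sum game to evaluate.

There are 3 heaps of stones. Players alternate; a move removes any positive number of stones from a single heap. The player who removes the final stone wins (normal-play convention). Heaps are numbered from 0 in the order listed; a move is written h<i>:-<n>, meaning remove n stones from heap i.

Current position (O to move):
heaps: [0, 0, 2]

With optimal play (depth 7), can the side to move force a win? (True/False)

[(0,0,2)] O move#1: h2:-1:-1/(0,0,1), h2:-2:+1/(0,0,0)*
[(0,0,0)] end (terminal -1, X#2); searched (0,0,2) to 7

O winning at [(0,0,2)]: True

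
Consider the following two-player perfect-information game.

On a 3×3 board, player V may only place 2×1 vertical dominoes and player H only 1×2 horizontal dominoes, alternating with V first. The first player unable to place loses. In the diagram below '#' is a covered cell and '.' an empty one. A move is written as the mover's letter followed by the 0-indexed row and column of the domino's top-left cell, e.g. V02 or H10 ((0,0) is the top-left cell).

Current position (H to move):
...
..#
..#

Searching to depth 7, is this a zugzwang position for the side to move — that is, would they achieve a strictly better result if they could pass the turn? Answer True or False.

zugzwang(.../..#/..#, H) = False

ply 1, H at .../..#/..# | H00=-1→##./..#/..#; H01=-1→.##/..#/..#; H10=+1→.../###/..#*; H20=-1→.../..#/###
ply 2: .../###/..# is terminal -1 (V); from .../..#/..# depth 7
suppose H passes — search the same position with V to move:
pass> ply 1, V at .../..#/..# | V00=+1→#../#.#/..#*; V01=+1→.#./.##/..#; V10=+1→.../#.#/#.#; V11=+1→.../.##/.##
pass> ply 2, H at #../#.#/..# | H01=-1→###/#.#/..#*; H20=-1→#../#.#/###
pass> ply 3, V at ###/#.#/..# | V11=+1→###/###/.##*
pass> ply 4: ###/###/.## is terminal -1 (H); from .../..#/..# depth 7
for H: play +1, pass -1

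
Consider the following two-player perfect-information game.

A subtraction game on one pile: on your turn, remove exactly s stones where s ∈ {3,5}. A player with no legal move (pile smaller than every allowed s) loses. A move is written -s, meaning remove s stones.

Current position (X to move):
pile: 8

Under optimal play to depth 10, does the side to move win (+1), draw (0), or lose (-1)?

p1 X@[8]: -3[5]-1* -5[3]-1
p2 O@[5]: -3[2]+1* -5[0]+1
p3 X@[2] terminal -1; root [8] d10

value(8, X) = -1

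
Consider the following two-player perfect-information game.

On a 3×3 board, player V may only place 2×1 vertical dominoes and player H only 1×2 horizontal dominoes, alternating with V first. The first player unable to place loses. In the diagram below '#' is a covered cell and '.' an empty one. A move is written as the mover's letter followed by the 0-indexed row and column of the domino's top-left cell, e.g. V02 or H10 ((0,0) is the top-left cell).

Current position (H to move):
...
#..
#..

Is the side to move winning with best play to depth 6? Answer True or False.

ply 1, H at .../#../#.. | H00=-1→##./#../#..; H01=-1→.##/#../#..; H11=+1→.../###/#..*; H21=-1→.../#../###
ply 2: .../###/#.. is terminal -1 (V); from .../#../#.. depth 6

H winning at [.../#../#..]: True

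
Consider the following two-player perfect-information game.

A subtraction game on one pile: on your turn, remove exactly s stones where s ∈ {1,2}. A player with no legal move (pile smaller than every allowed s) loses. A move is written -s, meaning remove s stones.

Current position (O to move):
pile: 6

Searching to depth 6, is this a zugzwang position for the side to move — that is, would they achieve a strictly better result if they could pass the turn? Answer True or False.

zugzwang(6, O) = True

[6] O move#1: -1:-1/5*, -2:-1/4
[5] X move#2: -1:-1/4, -2:+1/3*
[3] O move#3: -1:-1/2*, -2:-1/1
[2] X move#4: -1:-1/1, -2:+1/0*
[0] end (terminal -1, O#5); searched 6 to 6
suppose O passes — search the same position with X to move:
pass> [6] X move#1: -1:-1/5*, -2:-1/4
pass> [5] O move#2: -1:-1/4, -2:+1/3*
pass> [3] X move#3: -1:-1/2*, -2:-1/1
pass> [2] O move#4: -1:-1/1, -2:+1/0*
pass> [0] end (terminal -1, X#5); searched 6 to 6
for O: play -1, pass +1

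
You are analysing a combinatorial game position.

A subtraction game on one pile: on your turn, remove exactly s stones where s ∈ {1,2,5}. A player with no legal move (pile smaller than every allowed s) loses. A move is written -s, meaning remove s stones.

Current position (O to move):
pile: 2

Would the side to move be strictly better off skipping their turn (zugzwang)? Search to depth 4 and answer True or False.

p1 O@[2]: -1[1]-1 -2[0]+1*
p2 X@[0] terminal -1; root [2] d4
suppose O passes — search the same position with X to move:
pass> p1 X@[2]: -1[1]-1 -2[0]+1*
pass> p2 O@[0] terminal -1; root [2] d4
for O: play +1, pass -1

zugzwang(2, O) = False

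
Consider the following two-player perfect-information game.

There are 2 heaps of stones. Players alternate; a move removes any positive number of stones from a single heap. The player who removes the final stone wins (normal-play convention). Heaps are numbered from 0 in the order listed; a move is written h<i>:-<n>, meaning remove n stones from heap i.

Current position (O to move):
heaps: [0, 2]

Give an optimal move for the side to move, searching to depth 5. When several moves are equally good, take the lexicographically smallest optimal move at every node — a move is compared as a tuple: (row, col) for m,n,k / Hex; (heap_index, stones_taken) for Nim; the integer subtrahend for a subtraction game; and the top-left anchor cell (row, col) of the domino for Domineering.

ply 1, O at (0,2) | h1:-1=-1→(0,1); h1:-2=+1→(0,0)*
ply 2: (0,0) is terminal -1 (X); from (0,2) depth 5

O's best at [(0,2)]: h1:-2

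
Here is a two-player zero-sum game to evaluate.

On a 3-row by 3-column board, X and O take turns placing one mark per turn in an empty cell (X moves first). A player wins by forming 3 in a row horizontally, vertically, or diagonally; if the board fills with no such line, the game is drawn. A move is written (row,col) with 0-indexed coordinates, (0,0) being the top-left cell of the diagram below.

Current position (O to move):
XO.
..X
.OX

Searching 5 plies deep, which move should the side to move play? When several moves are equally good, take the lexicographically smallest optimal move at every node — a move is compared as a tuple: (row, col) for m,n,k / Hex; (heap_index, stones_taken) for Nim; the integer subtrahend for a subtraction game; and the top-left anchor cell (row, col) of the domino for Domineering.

O's best at [XO./..X/.OX]: (1,1)

p1 O@[XO./..X/.OX]: (0,2)[XOO/..X/.OX]-1 (1,0)[XO./O.X/.OX]-1 (1,1)[XO./.OX/.OX]+1* (2,0)[XO./..X/OOX]-1
p2 X@[XO./.OX/.OX] terminal -1; root [XO./..X/.OX] d5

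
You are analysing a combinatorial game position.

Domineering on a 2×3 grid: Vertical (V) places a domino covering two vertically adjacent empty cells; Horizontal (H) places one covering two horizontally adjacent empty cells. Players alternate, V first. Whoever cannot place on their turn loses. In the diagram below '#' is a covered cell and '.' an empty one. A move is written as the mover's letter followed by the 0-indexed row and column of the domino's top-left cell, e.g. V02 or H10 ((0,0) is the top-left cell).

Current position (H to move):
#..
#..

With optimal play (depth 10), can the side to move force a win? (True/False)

H winning at [#../#..]: True

[#../#..] H move#1: H01:+1/###/#..*, H11:+1/#../###
[###/#..] end (terminal -1, V#2); searched #../#.. to 10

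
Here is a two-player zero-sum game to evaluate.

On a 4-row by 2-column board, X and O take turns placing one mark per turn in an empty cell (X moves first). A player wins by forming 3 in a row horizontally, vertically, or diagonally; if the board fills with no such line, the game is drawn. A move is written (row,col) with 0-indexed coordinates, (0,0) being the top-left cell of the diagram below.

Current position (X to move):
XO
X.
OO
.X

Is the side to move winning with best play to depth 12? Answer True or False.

X winning at [XO/X./OO/.X]: False

[XO/X./OO/.X] X move#1: (1,1):+0/XO/XX/OO/.X*, (3,0):-1/XO/X./OO/XX
[XO/XX/OO/.X] O move#2: (3,0):+0/XO/XX/OO/OX*
[XO/XX/OO/OX] end (terminal +0, X#3); searched XO/X./OO/.X to 12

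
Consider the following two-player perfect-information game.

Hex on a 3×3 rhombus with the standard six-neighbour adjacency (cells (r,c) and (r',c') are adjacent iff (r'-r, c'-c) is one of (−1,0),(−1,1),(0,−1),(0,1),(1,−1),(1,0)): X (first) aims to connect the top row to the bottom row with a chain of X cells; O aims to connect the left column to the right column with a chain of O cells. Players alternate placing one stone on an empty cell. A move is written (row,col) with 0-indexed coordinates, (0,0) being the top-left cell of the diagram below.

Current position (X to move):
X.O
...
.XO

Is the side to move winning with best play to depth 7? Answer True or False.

p1 X@[X.O/.../.XO]: (0,1)[XXO/.../.XO]-1 (1,0)[X.O/X../.XO]+1* (1,1)[X.O/.X./.XO]+1 (1,2)[X.O/..X/.XO]-1 (2,0)[X.O/.../XXO]-1
p2 O@[X.O/X../.XO]: (0,1)[XOO/X../.XO]-1* (1,1)[X.O/XO./.XO]-1 (1,2)[X.O/X.O/.XO]-1 (2,0)[X.O/X../OXO]-1
p3 X@[XOO/X../.XO]: (1,1)[XOO/XX./.XO]+1* (1,2)[XOO/X.X/.XO]+1 (2,0)[XOO/X../XXO]+1
p4 O@[XOO/XX./.XO] terminal -1; root [X.O/.../.XO] d7

X winning at [X.O/.../.XO]: True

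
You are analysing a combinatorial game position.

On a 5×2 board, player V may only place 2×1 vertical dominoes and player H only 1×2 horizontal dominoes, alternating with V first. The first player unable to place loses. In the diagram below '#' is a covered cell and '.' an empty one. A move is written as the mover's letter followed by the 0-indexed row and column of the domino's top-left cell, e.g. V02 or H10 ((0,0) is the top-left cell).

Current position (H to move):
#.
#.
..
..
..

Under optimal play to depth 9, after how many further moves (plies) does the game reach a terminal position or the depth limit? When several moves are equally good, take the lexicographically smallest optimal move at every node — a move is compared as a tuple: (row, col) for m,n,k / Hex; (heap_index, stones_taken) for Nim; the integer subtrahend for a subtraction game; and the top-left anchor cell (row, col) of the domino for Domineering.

p1 H@[#./#./../../..]: H20[#./#./##/../..]-1 H30[#./#./../##/..]+1* H40[#./#./../../##]-1
p2 V@[#./#./../##/..]: V01[##/##/../##/..]-1* V11[#./##/.#/##/..]-1
p3 H@[##/##/../##/..]: H20[##/##/##/##/..]+1* H40[##/##/../##/##]+1
p4 V@[##/##/##/##/..] terminal -1; root [#./#./../../..] d9

PV length from [#./#./../../..]: 3 plies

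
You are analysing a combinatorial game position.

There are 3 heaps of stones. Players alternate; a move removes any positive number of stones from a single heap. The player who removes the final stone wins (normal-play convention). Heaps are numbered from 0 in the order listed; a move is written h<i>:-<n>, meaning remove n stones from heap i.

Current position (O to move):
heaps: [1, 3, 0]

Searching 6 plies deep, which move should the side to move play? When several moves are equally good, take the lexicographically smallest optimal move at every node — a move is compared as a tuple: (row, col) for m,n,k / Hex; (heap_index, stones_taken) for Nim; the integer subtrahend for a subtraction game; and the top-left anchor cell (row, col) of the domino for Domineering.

[(1,3,0)] O move#1: h0:-1:-1/(0,3,0), h1:-1:-1/(1,2,0), h1:-2:+1/(1,1,0)*, h1:-3:-1/(1,0,0)
[(1,1,0)] X move#2: h0:-1:-1/(0,1,0)*, h1:-1:-1/(1,0,0)
[(0,1,0)] O move#3: h1:-1:+1/(0,0,0)*
[(0,0,0)] end (terminal -1, X#4); searched (1,3,0) to 6

O's best at [(1,3,0)]: h1:-2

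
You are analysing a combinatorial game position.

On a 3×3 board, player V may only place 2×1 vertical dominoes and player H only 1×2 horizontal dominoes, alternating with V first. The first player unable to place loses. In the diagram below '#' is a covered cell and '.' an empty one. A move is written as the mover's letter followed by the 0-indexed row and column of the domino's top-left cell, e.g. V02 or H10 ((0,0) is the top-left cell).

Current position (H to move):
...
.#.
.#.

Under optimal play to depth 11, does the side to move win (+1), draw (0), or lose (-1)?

p1 H@[.../.#./.#.]: H00[##./.#./.#.]-1* H01[.##/.#./.#.]-1
p2 V@[##./.#./.#.]: V02[###/.##/.#.]+1* V10[##./##./##.]+1 V12[##./.##/.##]+1
p3 H@[###/.##/.#.] terminal -1; root [.../.#./.#.] d11

value(.../.#./.#., H) = -1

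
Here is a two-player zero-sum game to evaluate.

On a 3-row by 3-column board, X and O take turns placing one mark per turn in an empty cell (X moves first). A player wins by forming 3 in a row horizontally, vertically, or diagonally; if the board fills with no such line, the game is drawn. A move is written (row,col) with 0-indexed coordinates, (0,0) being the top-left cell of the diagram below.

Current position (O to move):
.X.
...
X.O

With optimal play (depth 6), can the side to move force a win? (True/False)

O winning at [.X./.../X.O]: False

[.X./.../X.O] O move#1: (0,0):-1/OX./.../X.O, (0,2):+0/.XO/.../X.O*, (1,0):-1/.X./O../X.O, (1,1):-1/.X./.O./X.O, (1,2):-1/.X./..O/X.O, (2,1):-1/.X./.../XOO
[.XO/.../X.O] X move#2: (0,0):-1/XXO/.../X.O, (1,0):-1/.XO/X../X.O, (1,1):-1/.XO/.X./X.O, (1,2):+0/.XO/..X/X.O*, (2,1):-1/.XO/.../XXO
[.XO/..X/X.O] O move#3: (0,0):-1/OXO/..X/X.O, (1,0):+0/.XO/O.X/X.O*, (1,1):+0/.XO/.OX/X.O, (2,1):-1/.XO/..X/XOO
[.XO/O.X/X.O] X move#4: (0,0):+0/XXO/O.X/X.O*, (1,1):+0/.XO/OXX/X.O, (2,1):+0/.XO/O.X/XXO
[XXO/O.X/X.O] O move#5: (1,1):+0/XXO/OOX/X.O*, (2,1):+0/XXO/O.X/XOO
[XXO/OOX/X.O] X move#6: (2,1):+0/XXO/OOX/XXO*
[XXO/OOX/XXO] end (terminal +0, O#7); searched .X./.../X.O to 6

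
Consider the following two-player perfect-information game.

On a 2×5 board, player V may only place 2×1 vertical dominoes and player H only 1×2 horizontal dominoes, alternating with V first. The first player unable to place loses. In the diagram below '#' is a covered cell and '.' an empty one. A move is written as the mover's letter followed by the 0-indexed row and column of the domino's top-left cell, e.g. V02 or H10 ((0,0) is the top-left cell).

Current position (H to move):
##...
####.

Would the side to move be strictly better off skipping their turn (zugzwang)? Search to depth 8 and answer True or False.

zugzwang(##.../####., H) = False

[##.../####.] H move#1: H02:-1/####./####., H03:+1/##.##/####.*
[##.##/####.] end (terminal -1, V#2); searched ##.../####. to 8
pass branch (V moves first from the same position):
  | [##.../####.] V move#1: V04:-1/##..#/#####*
  | [##..#/#####] H move#2: H02:+1/#####/#####*
  | [#####/#####] end (terminal -1, V#3); searched ##.../####. to 8
H moving scores +1; H passing scores +1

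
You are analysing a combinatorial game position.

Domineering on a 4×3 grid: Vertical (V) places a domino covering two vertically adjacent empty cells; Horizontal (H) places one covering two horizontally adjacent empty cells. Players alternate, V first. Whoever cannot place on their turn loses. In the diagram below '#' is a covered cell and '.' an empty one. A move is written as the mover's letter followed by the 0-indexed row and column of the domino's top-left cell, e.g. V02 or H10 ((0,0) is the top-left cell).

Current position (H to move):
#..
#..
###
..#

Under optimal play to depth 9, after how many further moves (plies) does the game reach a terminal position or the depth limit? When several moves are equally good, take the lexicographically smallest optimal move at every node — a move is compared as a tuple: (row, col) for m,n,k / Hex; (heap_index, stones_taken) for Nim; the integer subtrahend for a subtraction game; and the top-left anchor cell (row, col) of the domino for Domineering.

p1 H@[#../#../###/..#]: H01[###/#../###/..#]+1* H11[#../###/###/..#]+1 H30[#../#../###/###]-1
p2 V@[###/#../###/..#] terminal -1; root [#../#../###/..#] d9

PV length from [#../#../###/..#]: 1 ply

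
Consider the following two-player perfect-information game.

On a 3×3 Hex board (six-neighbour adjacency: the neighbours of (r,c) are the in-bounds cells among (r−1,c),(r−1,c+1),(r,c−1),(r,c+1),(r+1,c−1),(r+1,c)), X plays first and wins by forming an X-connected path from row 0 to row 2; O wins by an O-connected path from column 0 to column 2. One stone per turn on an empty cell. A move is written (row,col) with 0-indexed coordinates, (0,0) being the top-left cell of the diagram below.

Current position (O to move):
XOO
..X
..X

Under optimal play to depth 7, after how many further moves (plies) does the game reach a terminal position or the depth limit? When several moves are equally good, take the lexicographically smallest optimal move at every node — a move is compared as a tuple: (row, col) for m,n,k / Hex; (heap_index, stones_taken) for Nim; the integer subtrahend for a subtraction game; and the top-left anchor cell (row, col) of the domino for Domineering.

PV length from [XOO/..X/..X]: 1 ply

[XOO/..X/..X] O move#1: (1,0):+1/XOO/O.X/..X*, (1,1):+1/XOO/.OX/..X, (2,0):+1/XOO/..X/O.X, (2,1):-1/XOO/..X/.OX
[XOO/O.X/..X] end (terminal -1, X#2); searched XOO/..X/..X to 7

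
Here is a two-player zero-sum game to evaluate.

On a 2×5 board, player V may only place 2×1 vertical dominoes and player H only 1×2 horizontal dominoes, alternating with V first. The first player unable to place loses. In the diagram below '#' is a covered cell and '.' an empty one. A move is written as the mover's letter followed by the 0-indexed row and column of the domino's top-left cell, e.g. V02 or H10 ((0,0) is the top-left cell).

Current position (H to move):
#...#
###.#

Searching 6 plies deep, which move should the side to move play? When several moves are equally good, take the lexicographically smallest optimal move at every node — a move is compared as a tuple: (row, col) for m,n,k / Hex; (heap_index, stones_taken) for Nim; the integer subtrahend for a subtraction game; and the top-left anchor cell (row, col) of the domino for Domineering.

H's best at [#...#/###.#]: H02

[#...#/###.#] H move#1: H01:-1/###.#/###.#, H02:+1/#.###/###.#*
[#.###/###.#] end (terminal -1, V#2); searched #...#/###.# to 6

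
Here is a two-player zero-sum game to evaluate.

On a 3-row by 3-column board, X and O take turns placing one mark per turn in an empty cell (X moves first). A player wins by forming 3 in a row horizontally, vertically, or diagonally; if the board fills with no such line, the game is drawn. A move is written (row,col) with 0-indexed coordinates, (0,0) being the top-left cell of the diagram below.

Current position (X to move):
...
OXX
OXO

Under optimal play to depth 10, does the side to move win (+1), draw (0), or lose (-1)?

p1 X@[.../OXX/OXO]: (0,0)[X../OXX/OXO]+0 (0,1)[.X./OXX/OXO]+1* (0,2)[..X/OXX/OXO]-1
p2 O@[.X./OXX/OXO] terminal -1; root [.../OXX/OXO] d10

value(.../OXX/OXO, X) = +1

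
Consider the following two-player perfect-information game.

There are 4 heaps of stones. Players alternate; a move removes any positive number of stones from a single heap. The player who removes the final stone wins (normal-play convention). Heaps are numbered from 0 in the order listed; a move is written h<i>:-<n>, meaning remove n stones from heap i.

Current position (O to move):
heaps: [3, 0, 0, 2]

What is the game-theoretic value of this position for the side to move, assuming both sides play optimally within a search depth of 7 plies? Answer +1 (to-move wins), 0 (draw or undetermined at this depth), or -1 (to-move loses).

[(3,0,0,2)] O move#1: h0:-1:+1/(2,0,0,2)*, h0:-2:-1/(1,0,0,2), h0:-3:-1/(0,0,0,2), h3:-1:-1/(3,0,0,1), h3:-2:-1/(3,0,0,0)
[(2,0,0,2)] X move#2: h0:-1:-1/(1,0,0,2)*, h0:-2:-1/(0,0,0,2), h3:-1:-1/(2,0,0,1), h3:-2:-1/(2,0,0,0)
[(1,0,0,2)] O move#3: h0:-1:-1/(0,0,0,2), h3:-1:+1/(1,0,0,1)*, h3:-2:-1/(1,0,0,0)
[(1,0,0,1)] X move#4: h0:-1:-1/(0,0,0,1)*, h3:-1:-1/(1,0,0,0)
[(0,0,0,1)] O move#5: h3:-1:+1/(0,0,0,0)*
[(0,0,0,0)] end (terminal -1, X#6); searched (3,0,0,2) to 7

value((3,0,0,2), O) = +1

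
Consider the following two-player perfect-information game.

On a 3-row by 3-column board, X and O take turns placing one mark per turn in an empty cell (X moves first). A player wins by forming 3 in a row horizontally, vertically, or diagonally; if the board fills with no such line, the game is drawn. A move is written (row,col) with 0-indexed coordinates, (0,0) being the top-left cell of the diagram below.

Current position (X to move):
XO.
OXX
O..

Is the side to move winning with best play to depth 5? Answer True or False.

X winning at [XO./OXX/O..]: True

[XO./OXX/O..] X move#1: (0,2):+0/XOX/OXX/O.., (2,1):+0/XO./OXX/OX., (2,2):+1/XO./OXX/O.X*
[XO./OXX/O.X] end (terminal -1, O#2); searched XO./OXX/O.. to 5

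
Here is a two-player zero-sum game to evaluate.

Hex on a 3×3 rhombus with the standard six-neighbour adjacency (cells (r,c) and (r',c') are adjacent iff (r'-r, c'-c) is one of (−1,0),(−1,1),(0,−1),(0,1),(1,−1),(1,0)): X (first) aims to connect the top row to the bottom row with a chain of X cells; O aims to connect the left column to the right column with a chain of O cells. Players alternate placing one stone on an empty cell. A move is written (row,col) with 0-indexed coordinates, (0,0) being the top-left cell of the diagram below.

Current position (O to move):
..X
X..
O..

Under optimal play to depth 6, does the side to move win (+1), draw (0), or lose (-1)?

[..X/X../O..] O move#1: (0,0):-1/O.X/X../O.., (0,1):-1/.OX/X../O.., (1,1):-1/..X/XO./O.., (1,2):+1/..X/X.O/O..*, (2,1):+1/..X/X../OO., (2,2):-1/..X/X../O.O
[..X/X.O/O..] X move#2: (0,0):-1/X.X/X.O/O..*, (0,1):-1/.XX/X.O/O.., (1,1):-1/..X/XXO/O.., (2,1):-1/..X/X.O/OX., (2,2):-1/..X/X.O/O.X
[X.X/X.O/O..] O move#3: (0,1):+1/XOX/X.O/O..*, (1,1):+1/X.X/XOO/O.., (2,1):+1/X.X/X.O/OO., (2,2):+1/X.X/X.O/O.O
[XOX/X.O/O..] X move#4: (1,1):-1/XOX/XXO/O..*, (2,1):-1/XOX/X.O/OX., (2,2):-1/XOX/X.O/O.X
[XOX/XXO/O..] O move#5: (2,1):+1/XOX/XXO/OO.*, (2,2):-1/XOX/XXO/O.O
[XOX/XXO/OO.] end (terminal -1, X#6); searched ..X/X../O.. to 6

value(..X/X../O.., O) = +1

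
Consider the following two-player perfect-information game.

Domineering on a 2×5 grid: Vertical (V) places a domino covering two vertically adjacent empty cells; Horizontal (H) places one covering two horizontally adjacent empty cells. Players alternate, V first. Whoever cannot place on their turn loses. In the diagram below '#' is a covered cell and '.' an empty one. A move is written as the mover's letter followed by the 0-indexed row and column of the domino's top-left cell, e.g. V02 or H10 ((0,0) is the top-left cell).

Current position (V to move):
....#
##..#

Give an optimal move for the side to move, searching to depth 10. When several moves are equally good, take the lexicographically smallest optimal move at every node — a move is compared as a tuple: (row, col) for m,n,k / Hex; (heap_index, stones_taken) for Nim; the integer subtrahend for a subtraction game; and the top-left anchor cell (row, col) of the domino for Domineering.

ply 1, V at ....#/##..# | V02=+1→..#.#/###.#*; V03=-1→...##/##.##
ply 2, H at ..#.#/###.# | H00=-1→###.#/###.#*
ply 3, V at ###.#/###.# | V03=+1→#####/#####*
ply 4: #####/##### is terminal -1 (H); from ....#/##..# depth 10

V's best at [....#/##..#]: V02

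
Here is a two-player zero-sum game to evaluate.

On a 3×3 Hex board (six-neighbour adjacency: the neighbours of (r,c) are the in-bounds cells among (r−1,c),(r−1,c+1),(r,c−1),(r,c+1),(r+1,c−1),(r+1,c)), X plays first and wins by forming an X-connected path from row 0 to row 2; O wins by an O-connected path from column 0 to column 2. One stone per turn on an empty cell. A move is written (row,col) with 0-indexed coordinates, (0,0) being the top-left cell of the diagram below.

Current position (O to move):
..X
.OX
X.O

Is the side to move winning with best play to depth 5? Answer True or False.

O winning at [..X/.OX/X.O]: False

ply 1, O at ..X/.OX/X.O | (0,0)=-1→O.X/.OX/X.O*; (0,1)=-1→.OX/.OX/X.O; (1,0)=-1→..X/OOX/X.O; (2,1)=-1→..X/.OX/XOO
ply 2, X at O.X/.OX/X.O | (0,1)=+1→OXX/.OX/X.O*; (1,0)=+1→O.X/XOX/X.O; (2,1)=+1→O.X/.OX/XXO
ply 3, O at OXX/.OX/X.O | (1,0)=-1→OXX/OOX/X.O*; (2,1)=-1→OXX/.OX/XOO
ply 4, X at OXX/OOX/X.O | (2,1)=+1→OXX/OOX/XXO*
ply 5: OXX/OOX/XXO is terminal -1 (O); from ..X/.OX/X.O depth 5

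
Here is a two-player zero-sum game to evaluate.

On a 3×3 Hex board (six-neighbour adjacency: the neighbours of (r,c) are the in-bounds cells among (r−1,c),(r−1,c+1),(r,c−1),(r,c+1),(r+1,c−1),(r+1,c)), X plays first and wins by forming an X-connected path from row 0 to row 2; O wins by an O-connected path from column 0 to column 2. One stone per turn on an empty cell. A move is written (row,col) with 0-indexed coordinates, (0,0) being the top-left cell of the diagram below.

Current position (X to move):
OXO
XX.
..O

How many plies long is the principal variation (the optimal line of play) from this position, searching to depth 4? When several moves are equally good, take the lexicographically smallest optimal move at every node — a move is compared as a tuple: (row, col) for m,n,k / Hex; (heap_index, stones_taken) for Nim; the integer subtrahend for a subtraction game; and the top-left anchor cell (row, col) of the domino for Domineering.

PV length from [OXO/XX./..O]: 3 plies

p1 X@[OXO/XX./..O]: (1,2)[OXO/XXX/..O]+1* (2,0)[OXO/XX./X.O]+1 (2,1)[OXO/XX./.XO]+1
p2 O@[OXO/XXX/..O]: (2,0)[OXO/XXX/O.O]-1* (2,1)[OXO/XXX/.OO]-1
p3 X@[OXO/XXX/O.O]: (2,1)[OXO/XXX/OXO]+1*
p4 O@[OXO/XXX/OXO] terminal -1; root [OXO/XX./..O] d4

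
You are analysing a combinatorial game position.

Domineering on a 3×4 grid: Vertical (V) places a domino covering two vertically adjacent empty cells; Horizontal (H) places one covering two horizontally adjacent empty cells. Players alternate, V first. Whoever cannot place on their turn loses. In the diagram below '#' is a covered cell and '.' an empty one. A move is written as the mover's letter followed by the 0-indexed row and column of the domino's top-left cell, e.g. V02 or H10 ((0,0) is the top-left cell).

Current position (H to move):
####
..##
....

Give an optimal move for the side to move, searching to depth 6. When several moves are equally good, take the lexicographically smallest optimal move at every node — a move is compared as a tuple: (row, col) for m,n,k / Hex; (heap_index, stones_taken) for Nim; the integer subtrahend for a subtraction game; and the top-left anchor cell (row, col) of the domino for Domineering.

H's best at [####/..##/....]: H10

[####/..##/....] H move#1: H10:+1/####/####/....*, H20:+1/####/..##/##.., H21:-1/####/..##/.##., H22:-1/####/..##/..##
[####/####/....] end (terminal -1, V#2); searched ####/..##/.... to 6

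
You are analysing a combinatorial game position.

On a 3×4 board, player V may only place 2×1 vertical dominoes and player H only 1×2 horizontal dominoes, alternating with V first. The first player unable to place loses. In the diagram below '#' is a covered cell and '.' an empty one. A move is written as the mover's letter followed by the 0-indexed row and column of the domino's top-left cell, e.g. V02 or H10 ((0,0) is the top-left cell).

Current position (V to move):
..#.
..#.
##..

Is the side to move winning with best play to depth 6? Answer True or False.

ply 1, V at ..#./..#./##.. | V00=+1→#.#./#.#./##..*; V01=+1→.##./.##./##..; V03=-1→..##/..##/##..; V13=-1→..#./..##/##.#
ply 2, H at #.#./#.#./##.. | H22=-1→#.#./#.#./####*
ply 3, V at #.#./#.#./#### | V01=+1→###./###./####*; V03=+1→#.##/#.##/####
ply 4: ###./###./#### is terminal -1 (H); from ..#./..#./##.. depth 6

V winning at [..#./..#./##..]: True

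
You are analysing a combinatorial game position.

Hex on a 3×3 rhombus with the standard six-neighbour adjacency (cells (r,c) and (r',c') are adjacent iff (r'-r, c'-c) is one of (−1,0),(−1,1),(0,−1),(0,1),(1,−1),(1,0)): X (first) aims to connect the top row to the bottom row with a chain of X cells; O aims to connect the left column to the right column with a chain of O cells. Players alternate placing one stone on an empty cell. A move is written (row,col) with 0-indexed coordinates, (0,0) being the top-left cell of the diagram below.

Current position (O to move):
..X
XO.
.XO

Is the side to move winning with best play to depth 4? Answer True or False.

ply 1, O at ..X/XO./.XO | (0,0)=-1→O.X/XO./.XO*; (0,1)=-1→.OX/XO./.XO; (1,2)=-1→..X/XOO/.XO; (2,0)=-1→..X/XO./OXO
ply 2, X at O.X/XO./.XO | (0,1)=+1→OXX/XO./.XO*; (1,2)=+1→O.X/XOX/.XO; (2,0)=+1→O.X/XO./XXO
ply 3, O at OXX/XO./.XO | (1,2)=-1→OXX/XOO/.XO*; (2,0)=-1→OXX/XO./OXO
ply 4, X at OXX/XOO/.XO | (2,0)=+1→OXX/XOO/XXO*
ply 5: OXX/XOO/XXO is terminal -1 (O); from ..X/XO./.XO depth 4

O winning at [..X/XO./.XO]: False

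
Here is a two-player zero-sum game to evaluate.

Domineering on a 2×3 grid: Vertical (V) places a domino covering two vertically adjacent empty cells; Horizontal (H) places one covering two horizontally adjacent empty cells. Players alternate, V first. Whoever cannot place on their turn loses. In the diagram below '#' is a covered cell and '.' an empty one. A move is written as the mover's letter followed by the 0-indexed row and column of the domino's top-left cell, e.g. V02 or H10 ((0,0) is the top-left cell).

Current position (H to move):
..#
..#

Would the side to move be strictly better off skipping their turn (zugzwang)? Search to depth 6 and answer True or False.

ply 1, H at ..#/..# | H00=+1→###/..#*; H10=+1→..#/###
ply 2: ###/..# is terminal -1 (V); from ..#/..# depth 6
suppose H passes — search the same position with V to move:
pass> ply 1, V at ..#/..# | V00=+1→#.#/#.#*; V01=+1→.##/.##
pass> ply 2: #.#/#.# is terminal -1 (H); from ..#/..# depth 6
for H: play +1, pass -1

zugzwang(..#/..#, H) = False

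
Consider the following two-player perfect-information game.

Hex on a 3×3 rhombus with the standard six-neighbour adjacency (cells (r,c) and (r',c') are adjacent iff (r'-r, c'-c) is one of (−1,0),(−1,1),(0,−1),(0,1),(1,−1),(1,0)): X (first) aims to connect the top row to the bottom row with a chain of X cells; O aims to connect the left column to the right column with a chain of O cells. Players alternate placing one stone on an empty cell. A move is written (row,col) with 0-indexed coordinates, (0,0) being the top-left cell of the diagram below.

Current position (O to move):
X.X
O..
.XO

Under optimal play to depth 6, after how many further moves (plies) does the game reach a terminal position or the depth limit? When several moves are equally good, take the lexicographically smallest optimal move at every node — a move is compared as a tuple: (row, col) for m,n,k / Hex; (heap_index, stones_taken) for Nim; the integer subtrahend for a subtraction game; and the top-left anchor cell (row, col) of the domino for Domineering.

ply 1, O at X.X/O../.XO | (0,1)=-1→XOX/O../.XO*; (1,1)=-1→X.X/OO./.XO; (1,2)=-1→X.X/O.O/.XO; (2,0)=-1→X.X/O../OXO
ply 2, X at XOX/O../.XO | (1,1)=+1→XOX/OX./.XO*; (1,2)=+1→XOX/O.X/.XO; (2,0)=+1→XOX/O../XXO
ply 3: XOX/OX./.XO is terminal -1 (O); from X.X/O../.XO depth 6

PV length from [X.X/O../.XO]: 2 plies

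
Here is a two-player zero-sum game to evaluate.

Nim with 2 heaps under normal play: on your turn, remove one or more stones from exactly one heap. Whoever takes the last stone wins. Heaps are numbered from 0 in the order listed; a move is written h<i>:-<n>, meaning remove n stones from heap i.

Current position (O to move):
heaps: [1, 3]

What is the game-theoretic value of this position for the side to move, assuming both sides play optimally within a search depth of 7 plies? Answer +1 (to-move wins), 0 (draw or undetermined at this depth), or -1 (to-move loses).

value((1,3), O) = +1

[(1,3)] O move#1: h0:-1:-1/(0,3), h1:-1:-1/(1,2), h1:-2:+1/(1,1)*, h1:-3:-1/(1,0)
[(1,1)] X move#2: h0:-1:-1/(0,1)*, h1:-1:-1/(1,0)
[(0,1)] O move#3: h1:-1:+1/(0,0)*
[(0,0)] end (terminal -1, X#4); searched (1,3) to 7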